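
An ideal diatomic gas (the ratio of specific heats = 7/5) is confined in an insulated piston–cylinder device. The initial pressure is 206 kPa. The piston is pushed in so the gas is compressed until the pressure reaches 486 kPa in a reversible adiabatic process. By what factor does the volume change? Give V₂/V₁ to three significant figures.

V₂/V₁ ≈ 0.542

From PV^γ = const, V₂/V₁ = (P₁/P₂)^(1/γ).
V₂/V₁ = (206/486)^(5/7) = 0.5417.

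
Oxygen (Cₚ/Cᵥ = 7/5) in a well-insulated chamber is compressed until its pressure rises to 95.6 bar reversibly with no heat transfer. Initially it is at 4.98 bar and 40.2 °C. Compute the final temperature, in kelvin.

T₂ ≈ 729 K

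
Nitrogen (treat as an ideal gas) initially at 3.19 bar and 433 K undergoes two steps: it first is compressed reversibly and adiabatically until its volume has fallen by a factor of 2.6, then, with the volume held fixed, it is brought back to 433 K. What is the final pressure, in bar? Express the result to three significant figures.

For a diatomic ideal gas γ = 7/5.
Adiabatic step (PV^γ = const): P₂ = 3.19×2.6^(7/5) = 12.15 bar; T₂ = 433×2.6^(2/5) = 634.6 K.
Isochoric: P₃ = P₂(T₃/T₂) = 12.15 × (433/634.6) = 8.294 bar.

P₃ ≈ 8.29 bar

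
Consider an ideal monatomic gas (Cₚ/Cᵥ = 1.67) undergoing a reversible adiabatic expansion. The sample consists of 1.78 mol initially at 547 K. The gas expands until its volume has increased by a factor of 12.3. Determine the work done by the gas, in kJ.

W ≈ 9.83 kJ

For a reversible adiabat TV^(γ−1) is constant, so T₂ = T₁ (V₁/V₂)^(γ−1).
T₂ = 547 × (1/12.3)^(0.67) = 101.8 K.
Q = 0, so ΔU = W_on_gas = nCᵥΔT with Cᵥ = R/(γ−1) = 12.41 J/(mol·K).
ΔU = 1.78 × 12.41 × (101.8 − 547) = -9834 J.
Work done by the gas = −ΔU = 9834 J.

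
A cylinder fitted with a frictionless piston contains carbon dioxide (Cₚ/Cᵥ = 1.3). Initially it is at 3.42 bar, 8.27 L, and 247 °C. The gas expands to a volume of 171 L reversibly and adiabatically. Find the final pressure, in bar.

P₂ ≈ 0.0667 bar

Adiabatic: P₁V₁^γ = P₂V₂^γ ⇒ P₂ = P₁ (V₁/V₂)^γ.
P₂ = 3.42 × (8.27/171)^(1.3) = 0.06666 bar.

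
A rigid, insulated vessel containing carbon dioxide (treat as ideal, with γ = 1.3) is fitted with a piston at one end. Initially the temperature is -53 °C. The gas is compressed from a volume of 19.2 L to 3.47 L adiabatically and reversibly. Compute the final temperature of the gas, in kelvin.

Adiabatic: T₁V₁^(γ−1) = T₂V₂^(γ−1) ⇒ T₂ = T₁ (V₁/V₂)^(γ−1).
T₁ = -53 °C = 220.1 K.
T₂ = 220.1 × (19.2/3.47)^(0.3) = 367.8 K.

T₂ ≈ 368 K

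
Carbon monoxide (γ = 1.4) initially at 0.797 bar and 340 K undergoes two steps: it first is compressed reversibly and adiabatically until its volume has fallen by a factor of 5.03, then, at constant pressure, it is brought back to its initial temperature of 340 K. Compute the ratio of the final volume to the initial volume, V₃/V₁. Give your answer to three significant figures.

Adiabatic step: V₂/V₁ = 0.1988; T₂ = T₁·5.03^(0.4) = 648.8 K.
Isobaric step: V₃/V₂ = T₃/T₂ = 340/648.8.
V₃/V₁ = (V₂/V₁)(V₃/V₂) = 0.1988 × (340/648.8) = 0.1042.

V₃/V₁ ≈ 0.104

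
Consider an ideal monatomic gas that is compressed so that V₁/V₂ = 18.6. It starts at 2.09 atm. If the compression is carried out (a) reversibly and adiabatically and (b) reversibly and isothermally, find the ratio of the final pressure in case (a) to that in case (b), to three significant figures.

P_adiabatic / P_isothermal ≈ 7.02

For a monatomic ideal gas γ = 5/3.
Isothermal: P_b = P₁(V₁/V₂) = 2.09×18.6.
Adiabatic: P_a = P₁(V₁/V₂)^γ = 2.09×18.6^(5/3).
P_a/P_b = (V₁/V₂)^(γ−1) = 18.6^(2/3) = 7.02.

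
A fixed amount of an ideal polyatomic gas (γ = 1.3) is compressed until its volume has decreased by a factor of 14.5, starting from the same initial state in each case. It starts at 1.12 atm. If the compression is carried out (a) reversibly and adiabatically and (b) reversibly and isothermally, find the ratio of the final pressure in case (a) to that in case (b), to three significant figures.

P_adiabatic / P_isothermal ≈ 2.23

Isothermal: P_b = P₁(V₁/V₂) = 1.12×14.5.
Adiabatic: P_a = P₁(V₁/V₂)^γ = 1.12×14.5^(1.3).
P_a/P_b = (V₁/V₂)^(γ−1) = 14.5^(0.3) = 2.231.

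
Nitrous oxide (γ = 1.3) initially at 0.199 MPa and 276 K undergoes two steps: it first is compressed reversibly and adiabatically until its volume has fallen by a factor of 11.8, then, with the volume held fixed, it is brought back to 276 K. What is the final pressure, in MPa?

P₃ ≈ 2.35 MPa

Adiabatic step (PV^γ = const): P₂ = 0.199×11.8^(1.3) = 4.924 MPa; T₂ = 276×11.8^(0.3) = 578.7 K.
Isochoric: P₃ = P₂(T₃/T₂) = 4.924 × (276/578.7) = 2.348 MPa.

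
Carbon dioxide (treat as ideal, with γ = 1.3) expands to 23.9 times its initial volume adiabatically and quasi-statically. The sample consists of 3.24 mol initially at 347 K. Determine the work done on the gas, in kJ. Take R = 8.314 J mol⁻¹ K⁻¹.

Adiabatic: T₁V₁^(γ−1) = T₂V₂^(γ−1) ⇒ T₂ = T₁ (V₁/V₂)^(γ−1).
T₂ = 347 × (1/23.9)^(0.3) = 133.9 K.
Q = 0, so ΔU = W_on_gas = nCᵥΔT with Cᵥ = R/(γ−1) = 27.71 J/(mol·K).
ΔU = 3.24 × 27.71 × (133.9 − 347) = -19130 J.

W ≈ -19.1 kJ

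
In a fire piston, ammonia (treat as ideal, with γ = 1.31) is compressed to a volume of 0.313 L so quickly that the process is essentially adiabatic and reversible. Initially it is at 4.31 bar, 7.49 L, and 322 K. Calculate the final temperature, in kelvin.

Adiabatic: T₁V₁^(γ−1) = T₂V₂^(γ−1) ⇒ T₂ = T₁ (V₁/V₂)^(γ−1).
T₂ = 322 × (7.49/0.313)^(0.31) = 861.6 K.

T₂ ≈ 862 K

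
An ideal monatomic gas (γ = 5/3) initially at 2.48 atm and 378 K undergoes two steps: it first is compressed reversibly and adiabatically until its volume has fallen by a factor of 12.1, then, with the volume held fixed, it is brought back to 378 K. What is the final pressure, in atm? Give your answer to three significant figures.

Adiabatic step (PV^γ = const): P₂ = 2.48×12.1^(5/3) = 158.2 atm; T₂ = 378×12.1^(2/3) = 1992 K.
Isochoric: P₃ = P₂(T₃/T₂) = 158.2 × (378/1992) = 30.01 atm.

P₃ ≈ 30.0 atm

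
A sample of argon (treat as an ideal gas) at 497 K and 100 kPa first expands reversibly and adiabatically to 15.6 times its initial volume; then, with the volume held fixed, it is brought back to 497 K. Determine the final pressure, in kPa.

P₃ ≈ 6.41 kPa

For a monatomic ideal gas γ = 5/3.
Adiabatic step (PV^γ = const): P₂ = 100×(1/15.6)^(5/3) = 1.027 kPa; T₂ = 497×(1/15.6)^(2/3) = 79.6 K.
Isochoric: P₃ = P₂(T₃/T₂) = 1.027 × (497/79.6) = 6.41 kPa.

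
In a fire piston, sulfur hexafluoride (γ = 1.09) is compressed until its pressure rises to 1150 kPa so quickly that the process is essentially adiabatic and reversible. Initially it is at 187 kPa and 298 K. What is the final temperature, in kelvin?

T₂ ≈ 346 K

Along an adiabat T P^((1−γ)/γ) is constant, so T₂ = T₁ (P₂/P₁)^((γ−1)/γ).
T₂ = 298 × (1150/187)^(0.0826) = 346.2 K.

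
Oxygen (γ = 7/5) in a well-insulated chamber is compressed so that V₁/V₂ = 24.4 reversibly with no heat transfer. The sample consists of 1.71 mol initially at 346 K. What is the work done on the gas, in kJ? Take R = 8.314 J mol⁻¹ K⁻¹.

W ≈ 31.8 kJ

For a reversible adiabat TV^(γ−1) is constant, so T₂ = T₁ (V₁/V₂)^(γ−1).
T₂ = 346 × 24.4^(2/5) = 1242 K.
Q = 0, so ΔU = W_on_gas = nCᵥΔT with Cᵥ = R/(γ−1) = 20.79 J/(mol·K).
ΔU = 1.71 × 20.79 × (1242 − 346) = 31840 J.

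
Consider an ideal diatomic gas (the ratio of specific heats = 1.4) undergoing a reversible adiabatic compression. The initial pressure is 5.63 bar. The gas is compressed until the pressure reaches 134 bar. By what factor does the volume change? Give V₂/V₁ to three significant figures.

From PV^γ = const, V₂/V₁ = (P₁/P₂)^(1/γ).
V₂/V₁ = (5.63/134)^(0.714) = 0.1039.

V₂/V₁ ≈ 0.104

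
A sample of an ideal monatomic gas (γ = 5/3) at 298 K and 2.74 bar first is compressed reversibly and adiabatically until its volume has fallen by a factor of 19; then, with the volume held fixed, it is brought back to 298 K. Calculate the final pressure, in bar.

Adiabatic step (PV^γ = const): P₂ = 2.74×19^(5/3) = 370.7 bar; T₂ = 298×19^(2/3) = 2122 K.
Isochoric: P₃ = P₂(T₃/T₂) = 370.7 × (298/2122) = 52.06 bar.

P₃ ≈ 52.1 bar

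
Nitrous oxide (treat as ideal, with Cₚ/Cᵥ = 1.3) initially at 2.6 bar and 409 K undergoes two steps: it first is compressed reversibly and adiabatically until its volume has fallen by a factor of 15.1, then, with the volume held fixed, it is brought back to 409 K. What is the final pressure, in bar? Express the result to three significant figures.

Adiabatic step (PV^γ = const): P₂ = 2.6×15.1^(1.3) = 88.64 bar; T₂ = 409×15.1^(0.3) = 923.5 K.
Isochoric: P₃ = P₂(T₃/T₂) = 88.64 × (409/923.5) = 39.26 bar.

P₃ ≈ 39.3 bar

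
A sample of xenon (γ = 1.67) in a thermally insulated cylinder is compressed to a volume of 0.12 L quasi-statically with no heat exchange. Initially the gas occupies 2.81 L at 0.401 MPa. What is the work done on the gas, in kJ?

W ≈ 12.2 kJ

P₂ = P₁(V₁/V₂)^γ = 0.401×(2.81/0.12)^(1.67) = 77.67 MPa.
For a reversible adiabat, W_by_gas = (P₁V₁ − P₂V₂)/(γ−1).
W_by = (401000×0.00281 − 7.767×10^7×0.00012) / (0.67) = -12230 J.
W_on_gas = −W_by = 12230 J.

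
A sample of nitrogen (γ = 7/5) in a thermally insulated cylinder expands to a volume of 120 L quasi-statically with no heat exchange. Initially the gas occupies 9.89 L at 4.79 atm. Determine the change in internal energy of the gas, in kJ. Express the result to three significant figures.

P₂ = P₁(V₁/V₂)^γ = 4.79×(9.89/120)^(7/5) = 0.1455 atm.
For a reversible adiabat, W_by_gas = (P₁V₁ − P₂V₂)/(γ−1).
W_by = (485300×0.00989 − 14740×0.12) / (2/5) = 7578 J.
Q = 0 ⇒ ΔU = −W_by = -7578 J.

ΔU ≈ -7.58 kJ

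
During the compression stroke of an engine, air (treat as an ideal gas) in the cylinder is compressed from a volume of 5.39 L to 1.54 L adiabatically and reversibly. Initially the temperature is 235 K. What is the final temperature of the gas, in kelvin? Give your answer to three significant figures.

For a reversible adiabat TV^(γ−1) is constant, so T₂ = T₁ (V₁/V₂)^(γ−1).
For a diatomic ideal gas γ = 7/5, so γ−1 = 2/5.
T₂ = 235 × (5.39/1.54)^(2/5) = 387.9 K.

T₂ ≈ 388 K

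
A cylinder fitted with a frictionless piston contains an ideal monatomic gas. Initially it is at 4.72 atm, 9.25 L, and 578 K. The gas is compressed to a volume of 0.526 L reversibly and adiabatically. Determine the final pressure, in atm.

Since PV^γ is constant along a reversible adiabat, P₂ = P₁ (V₁/V₂)^γ.
γ = 5/3 for a monatomic ideal gas.
P₂ = 4.72 × (9.25/0.526)^(5/3) = 561.3 atm.

P₂ ≈ 561 atm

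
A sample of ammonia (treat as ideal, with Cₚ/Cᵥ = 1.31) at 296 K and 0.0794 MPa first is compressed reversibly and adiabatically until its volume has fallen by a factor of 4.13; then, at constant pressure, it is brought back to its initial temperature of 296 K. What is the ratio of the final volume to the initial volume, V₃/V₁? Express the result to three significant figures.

V₃/V₁ ≈ 0.156

Adiabatic step: V₂/V₁ = 0.2421; T₂ = T₁·4.13^(0.31) = 459.4 K.
Isobaric step: V₃/V₂ = T₃/T₂ = 296/459.4.
V₃/V₁ = (V₂/V₁)(V₃/V₂) = 0.2421 × (296/459.4) = 0.156.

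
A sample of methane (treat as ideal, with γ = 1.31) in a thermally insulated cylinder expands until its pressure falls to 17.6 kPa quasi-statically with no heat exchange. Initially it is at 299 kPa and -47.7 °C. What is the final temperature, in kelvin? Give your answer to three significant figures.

Along an adiabat T P^((1−γ)/γ) is constant, so T₂ = T₁ (P₂/P₁)^((γ−1)/γ).
T₁ = -47.7 °C = 225.4 K.
T₂ = 225.4 × (17.6/299)^(0.237) = 115.3 K.

T₂ ≈ 115 K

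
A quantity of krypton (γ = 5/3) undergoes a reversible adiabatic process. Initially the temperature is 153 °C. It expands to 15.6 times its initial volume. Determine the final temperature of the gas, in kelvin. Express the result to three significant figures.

T₂ ≈ 68.3 K

For a reversible adiabat TV^(γ−1) is constant, so T₂ = T₁ (V₁/V₂)^(γ−1).
T₁ = 153 °C = 426.1 K.
T₂ = 426.1 × (1/15.6)^(2/3) = 68.26 K.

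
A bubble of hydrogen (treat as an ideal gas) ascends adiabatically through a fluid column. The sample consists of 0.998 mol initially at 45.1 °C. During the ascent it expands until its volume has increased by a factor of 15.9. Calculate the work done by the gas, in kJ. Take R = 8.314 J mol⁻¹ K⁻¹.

Adiabatic: T₁V₁^(γ−1) = T₂V₂^(γ−1) ⇒ T₂ = T₁ (V₁/V₂)^(γ−1).
γ = 7/5 for a diatomic ideal gas, so γ−1 = 2/5.
T₁ = 45.1 °C = 318.2 K.
T₂ = 318.2 × (1/15.9)^(2/5) = 105.2 K.
Q = 0, so ΔU = W_on_gas = nCᵥΔT with Cᵥ = R/(γ−1) = 20.79 J/(mol·K).
ΔU = 0.998 × 20.79 × (105.2 − 318.2) = -4418 J.
Work done by the gas = −ΔU = 4418 J.

W ≈ 4.42 kJ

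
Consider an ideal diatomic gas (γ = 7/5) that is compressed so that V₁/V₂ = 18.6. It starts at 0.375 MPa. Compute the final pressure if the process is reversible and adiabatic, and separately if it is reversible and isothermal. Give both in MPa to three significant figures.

adiabatic: 22.5 MPa; isothermal: 6.98 MPa

Isothermal: P₂ = P₁(V₁/V₂) = 0.375×18.6 = 6.975 MPa.
Adiabatic: P₂ = P₁(V₁/V₂)^γ = 0.375×18.6^(7/5) = 22.46 MPa.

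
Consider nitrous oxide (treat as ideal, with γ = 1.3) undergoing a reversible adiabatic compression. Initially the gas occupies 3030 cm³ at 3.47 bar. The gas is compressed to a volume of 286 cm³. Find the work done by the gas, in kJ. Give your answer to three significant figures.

W ≈ -3.61 kJ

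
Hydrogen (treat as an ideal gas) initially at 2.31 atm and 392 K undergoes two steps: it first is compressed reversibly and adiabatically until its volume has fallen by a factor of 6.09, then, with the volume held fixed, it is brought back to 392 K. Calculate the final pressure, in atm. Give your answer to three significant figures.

P₃ ≈ 14.1 atm

For a diatomic ideal gas γ = 7/5.
Adiabatic step (PV^γ = const): P₂ = 2.31×6.09^(7/5) = 28.98 atm; T₂ = 392×6.09^(2/5) = 807.5 K.
Isochoric: P₃ = P₂(T₃/T₂) = 28.98 × (392/807.5) = 14.07 atm.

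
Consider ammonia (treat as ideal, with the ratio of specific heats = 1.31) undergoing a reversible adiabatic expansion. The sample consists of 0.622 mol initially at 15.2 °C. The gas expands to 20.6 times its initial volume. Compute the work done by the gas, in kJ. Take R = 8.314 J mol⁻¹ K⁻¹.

W ≈ 2.93 kJ

For a reversible adiabat TV^(γ−1) is constant, so T₂ = T₁ (V₁/V₂)^(γ−1).
T₁ = 15.2 °C = 288.3 K.
T₂ = 288.3 × (1/20.6)^(0.31) = 112.9 K.
Q = 0, so ΔU = W_on_gas = nCᵥΔT with Cᵥ = R/(γ−1) = 26.82 J/(mol·K).
ΔU = 0.622 × 26.82 × (112.9 − 288.3) = -2927 J.
Work done by the gas = −ΔU = 2927 J.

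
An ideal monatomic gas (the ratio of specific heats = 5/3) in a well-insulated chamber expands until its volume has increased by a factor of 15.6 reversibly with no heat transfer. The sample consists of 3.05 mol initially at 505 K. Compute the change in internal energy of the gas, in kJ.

ΔU ≈ -16.1 kJ

Adiabatic: T₁V₁^(γ−1) = T₂V₂^(γ−1) ⇒ T₂ = T₁ (V₁/V₂)^(γ−1).
T₂ = 505 × (1/15.6)^(2/3) = 80.89 K.
Q = 0, so ΔU = W_on_gas = nCᵥΔT with Cᵥ = R/(γ−1) = 12.47 J/(mol·K).
ΔU = 3.05 × 12.47 × (80.89 − 505) = -16130 J.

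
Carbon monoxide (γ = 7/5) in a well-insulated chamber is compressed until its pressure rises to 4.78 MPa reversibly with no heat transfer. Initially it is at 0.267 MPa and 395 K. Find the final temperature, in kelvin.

T₂ ≈ 901 K

Adiabatic: T₂/T₁ = (P₂/P₁)^((γ−1)/γ).
T₂ = 395 × (4.78/0.267)^(2/7) = 900.7 K.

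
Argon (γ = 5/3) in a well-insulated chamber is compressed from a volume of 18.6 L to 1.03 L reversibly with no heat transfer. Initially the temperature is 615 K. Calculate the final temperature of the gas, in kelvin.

T₂ ≈ 4230 K

For a reversible adiabat TV^(γ−1) is constant, so T₂ = T₁ (V₁/V₂)^(γ−1).
T₂ = 615 × (18.6/1.03)^(2/3) = 4233 K.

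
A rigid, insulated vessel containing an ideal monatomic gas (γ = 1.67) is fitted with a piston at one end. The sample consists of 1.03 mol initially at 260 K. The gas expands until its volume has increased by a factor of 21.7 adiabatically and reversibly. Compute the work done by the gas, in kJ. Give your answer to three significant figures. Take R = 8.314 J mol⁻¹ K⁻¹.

W ≈ 2.90 kJ

Adiabatic: T₁V₁^(γ−1) = T₂V₂^(γ−1) ⇒ T₂ = T₁ (V₁/V₂)^(γ−1).
T₂ = 260 × (1/21.7)^(0.67) = 33.08 K.
Q = 0, so ΔU = W_on_gas = nCᵥΔT with Cᵥ = R/(γ−1) = 12.41 J/(mol·K).
ΔU = 1.03 × 12.41 × (33.08 − 260) = -2900 J.
Work done by the gas = −ΔU = 2900 J.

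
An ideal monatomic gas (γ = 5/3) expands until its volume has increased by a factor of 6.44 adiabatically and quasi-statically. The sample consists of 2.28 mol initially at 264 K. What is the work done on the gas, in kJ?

For a reversible adiabat TV^(γ−1) is constant, so T₂ = T₁ (V₁/V₂)^(γ−1).
T₂ = 264 × (1/6.44)^(2/3) = 76.27 K.
Q = 0, so ΔU = W_on_gas = nCᵥΔT with Cᵥ = R/(γ−1) = 12.47 J/(mol·K).
ΔU = 2.28 × 12.47 × (76.27 − 264) = -5338 J.

W ≈ -5.34 kJ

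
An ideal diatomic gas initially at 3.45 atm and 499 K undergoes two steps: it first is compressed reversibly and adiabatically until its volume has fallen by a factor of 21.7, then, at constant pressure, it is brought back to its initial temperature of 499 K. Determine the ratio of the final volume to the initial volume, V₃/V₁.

V₃/V₁ ≈ 0.0135

For a diatomic ideal gas γ = 7/5.
Adiabatic step: V₂/V₁ = 0.04608; T₂ = T₁·21.7^(2/5) = 1709 K.
Isobaric step: V₃/V₂ = T₃/T₂ = 499/1709.
V₃/V₁ = (V₂/V₁)(V₃/V₂) = 0.04608 × (499/1709) = 0.01346.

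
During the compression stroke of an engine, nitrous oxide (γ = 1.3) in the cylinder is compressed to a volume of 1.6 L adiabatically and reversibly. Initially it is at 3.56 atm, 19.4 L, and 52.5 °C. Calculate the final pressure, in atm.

P₂ ≈ 91.3 atm

Adiabatic: P₁V₁^γ = P₂V₂^γ ⇒ P₂ = P₁ (V₁/V₂)^γ.
P₂ = 3.56 × (19.4/1.6)^(1.3) = 91.25 atm.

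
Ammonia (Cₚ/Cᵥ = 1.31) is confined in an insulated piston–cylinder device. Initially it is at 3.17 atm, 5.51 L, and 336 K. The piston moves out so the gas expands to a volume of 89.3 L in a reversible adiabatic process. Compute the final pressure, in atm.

Adiabatic: P₁V₁^γ = P₂V₂^γ ⇒ P₂ = P₁ (V₁/V₂)^γ.
P₂ = 3.17 × (5.51/89.3)^(1.31) = 0.08248 atm.

P₂ ≈ 0.0825 atm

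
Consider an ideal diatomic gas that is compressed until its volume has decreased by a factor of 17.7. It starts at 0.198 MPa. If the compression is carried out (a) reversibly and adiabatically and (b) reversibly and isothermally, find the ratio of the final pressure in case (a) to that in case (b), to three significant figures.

P_adiabatic / P_isothermal ≈ 3.16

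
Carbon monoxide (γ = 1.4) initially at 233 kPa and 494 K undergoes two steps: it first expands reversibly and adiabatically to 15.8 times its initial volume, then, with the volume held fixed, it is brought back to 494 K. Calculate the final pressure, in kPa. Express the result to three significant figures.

Adiabatic step (PV^γ = const): P₂ = 233×(1/15.8)^(1.4) = 4.889 kPa; T₂ = 494×(1/15.8)^(0.4) = 163.8 K.
Isochoric: P₃ = P₂(T₃/T₂) = 4.889 × (494/163.8) = 14.75 kPa.

P₃ ≈ 14.7 kPa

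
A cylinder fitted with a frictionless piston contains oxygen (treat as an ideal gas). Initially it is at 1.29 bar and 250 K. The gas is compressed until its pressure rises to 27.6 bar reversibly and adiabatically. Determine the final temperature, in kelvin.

Adiabatic: T₂/T₁ = (P₂/P₁)^((γ−1)/γ).
For a diatomic ideal gas γ = 7/5, so (γ−1)/γ = 2/7.
T₂ = 250 × (27.6/1.29)^(2/7) = 599.8 K.

T₂ ≈ 600 K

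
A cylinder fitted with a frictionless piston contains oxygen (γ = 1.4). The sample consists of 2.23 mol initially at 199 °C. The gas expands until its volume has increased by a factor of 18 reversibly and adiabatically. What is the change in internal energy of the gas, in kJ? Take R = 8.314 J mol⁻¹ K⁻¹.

For a reversible adiabat TV^(γ−1) is constant, so T₂ = T₁ (V₁/V₂)^(γ−1).
T₁ = 199 °C = 472.1 K.
T₂ = 472.1 × (1/18)^(0.4) = 148.6 K.
Q = 0, so ΔU = W_on_gas = nCᵥΔT with Cᵥ = R/(γ−1) = 20.79 J/(mol·K).
ΔU = 2.23 × 20.79 × (148.6 − 472.1) = -15000 J.

ΔU ≈ -15.0 kJ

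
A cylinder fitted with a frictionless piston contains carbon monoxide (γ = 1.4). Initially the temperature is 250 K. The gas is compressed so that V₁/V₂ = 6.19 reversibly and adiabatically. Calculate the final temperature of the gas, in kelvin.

For a reversible adiabat TV^(γ−1) is constant, so T₂ = T₁ (V₁/V₂)^(γ−1).
T₂ = 250 × 6.19^(0.4) = 518.3 K.

T₂ ≈ 518 K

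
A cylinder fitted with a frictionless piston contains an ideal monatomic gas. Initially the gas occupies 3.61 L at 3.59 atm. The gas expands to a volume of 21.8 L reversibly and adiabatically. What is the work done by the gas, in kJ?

γ = 5/3 for a monatomic ideal gas.
P₂ = P₁(V₁/V₂)^γ = 3.59×(3.61/21.8)^(5/3) = 0.1793 atm.
For a reversible adiabat, W_by_gas = (P₁V₁ − P₂V₂)/(γ−1).
W_by = (363800×0.00361 − 18160×0.0218) / (2/3) = 1376 J.

W ≈ 1.38 kJ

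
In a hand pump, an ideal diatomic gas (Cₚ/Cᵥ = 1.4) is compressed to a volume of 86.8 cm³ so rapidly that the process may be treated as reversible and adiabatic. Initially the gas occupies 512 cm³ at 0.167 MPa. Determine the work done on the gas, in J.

P₂ = P₁(V₁/V₂)^γ = 0.167×(512/86.8)^(1.4) = 2.003 MPa.
For a reversible adiabat, W_by_gas = (P₁V₁ − P₂V₂)/(γ−1).
W_by = (167000×0.000512 − 2.003×10^6×8.68×10^-5) / (0.4) = -221 J.
W_on_gas = −W_by = 221 J.

W ≈ 221 J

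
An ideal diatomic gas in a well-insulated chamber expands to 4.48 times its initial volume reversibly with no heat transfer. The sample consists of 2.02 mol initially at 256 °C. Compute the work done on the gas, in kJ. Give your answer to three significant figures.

Adiabatic: T₁V₁^(γ−1) = T₂V₂^(γ−1) ⇒ T₂ = T₁ (V₁/V₂)^(γ−1).
γ = 7/5 for a diatomic ideal gas, so γ−1 = 2/5.
T₁ = 256 °C = 529.1 K.
T₂ = 529.1 × (1/4.48)^(2/5) = 290.4 K.
Q = 0, so ΔU = W_on_gas = nCᵥΔT with Cᵥ = R/(γ−1) = 20.79 J/(mol·K).
ΔU = 2.02 × 20.79 × (290.4 − 529.1) = -10020 J.

W ≈ -10.0 kJ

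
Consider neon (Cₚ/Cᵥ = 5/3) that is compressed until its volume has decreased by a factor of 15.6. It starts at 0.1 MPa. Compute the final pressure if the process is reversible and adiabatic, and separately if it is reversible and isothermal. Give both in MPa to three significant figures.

adiabatic: 9.74 MPa; isothermal: 1.56 MPa

Isothermal: P₂ = P₁(V₁/V₂) = 0.1×15.6 = 1.56 MPa.
Adiabatic: P₂ = P₁(V₁/V₂)^γ = 0.1×15.6^(5/3) = 9.74 MPa.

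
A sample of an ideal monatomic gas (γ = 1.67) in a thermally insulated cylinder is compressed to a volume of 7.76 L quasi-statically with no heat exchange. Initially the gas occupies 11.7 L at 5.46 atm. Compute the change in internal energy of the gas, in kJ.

ΔU ≈ 3.06 kJ

P₂ = P₁(V₁/V₂)^γ = 5.46×(11.7/7.76)^(1.67) = 10.84 atm.
For a reversible adiabat, W_by_gas = (P₁V₁ − P₂V₂)/(γ−1).
W_by = (553200×0.0117 − 1.098×10^6×0.00776) / (0.67) = -3059 J.
Q = 0 ⇒ ΔU = −W_by = 3059 J.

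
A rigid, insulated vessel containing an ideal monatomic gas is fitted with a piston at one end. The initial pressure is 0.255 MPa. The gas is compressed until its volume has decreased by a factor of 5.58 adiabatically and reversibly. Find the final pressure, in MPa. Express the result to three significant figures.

Since PV^γ is constant along a reversible adiabat, P₂ = P₁ (V₁/V₂)^γ.
For a monatomic ideal gas γ = 5/3.
P₂ = 0.255 × 5.58^(5/3) = 4.476 MPa.

P₂ ≈ 4.48 MPa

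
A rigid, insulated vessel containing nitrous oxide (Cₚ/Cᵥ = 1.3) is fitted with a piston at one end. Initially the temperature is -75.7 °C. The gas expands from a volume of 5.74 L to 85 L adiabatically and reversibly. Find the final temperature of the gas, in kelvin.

T₂ ≈ 88.0 K

For a reversible adiabat TV^(γ−1) is constant, so T₂ = T₁ (V₁/V₂)^(γ−1).
T₁ = -75.7 °C = 197.4 K.
T₂ = 197.4 × (5.74/85)^(0.3) = 87.96 K.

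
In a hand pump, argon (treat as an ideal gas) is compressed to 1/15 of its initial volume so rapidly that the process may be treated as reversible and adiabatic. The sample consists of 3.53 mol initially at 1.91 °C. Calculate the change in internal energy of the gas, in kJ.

Adiabatic: T₁V₁^(γ−1) = T₂V₂^(γ−1) ⇒ T₂ = T₁ (V₁/V₂)^(γ−1).
γ = 5/3 for a monatomic ideal gas, so γ−1 = 2/3.
T₁ = 1.91 °C = 275.1 K.
T₂ = 275.1 × 15^(2/3) = 1673 K.
Q = 0, so ΔU = W_on_gas = nCᵥΔT with Cᵥ = R/(γ−1) = 12.47 J/(mol·K).
ΔU = 3.53 × 12.47 × (1673 − 275.1) = 61540 J.

ΔU ≈ 61.5 kJ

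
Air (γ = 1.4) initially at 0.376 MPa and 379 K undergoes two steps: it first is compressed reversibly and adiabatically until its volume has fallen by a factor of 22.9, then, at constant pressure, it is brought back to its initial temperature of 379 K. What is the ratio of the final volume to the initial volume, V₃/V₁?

V₃/V₁ ≈ 0.0125

Adiabatic step: V₂/V₁ = 0.04367; T₂ = T₁·22.9^(0.4) = 1326 K.
Isobaric step: V₃/V₂ = T₃/T₂ = 379/1326.
V₃/V₁ = (V₂/V₁)(V₃/V₂) = 0.04367 × (379/1326) = 0.01248.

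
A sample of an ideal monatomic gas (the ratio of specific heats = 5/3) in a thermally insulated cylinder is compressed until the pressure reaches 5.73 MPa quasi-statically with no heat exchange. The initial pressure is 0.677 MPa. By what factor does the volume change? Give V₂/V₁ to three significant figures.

V₂/V₁ ≈ 0.278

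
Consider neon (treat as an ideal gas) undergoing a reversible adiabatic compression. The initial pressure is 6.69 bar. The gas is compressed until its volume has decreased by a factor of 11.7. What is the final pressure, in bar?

Since PV^γ is constant along a reversible adiabat, P₂ = P₁ (V₁/V₂)^γ.
For a monatomic ideal gas γ = 5/3.
P₂ = 6.69 × 11.7^(5/3) = 403.4 bar.

P₂ ≈ 403 bar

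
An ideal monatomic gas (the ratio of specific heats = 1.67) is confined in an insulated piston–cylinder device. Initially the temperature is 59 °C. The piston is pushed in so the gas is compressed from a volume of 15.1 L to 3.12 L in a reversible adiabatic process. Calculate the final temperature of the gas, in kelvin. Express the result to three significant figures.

Adiabatic: T₁V₁^(γ−1) = T₂V₂^(γ−1) ⇒ T₂ = T₁ (V₁/V₂)^(γ−1).
T₁ = 59 °C = 332.1 K.
T₂ = 332.1 × (15.1/3.12)^(0.67) = 955.4 K.

T₂ ≈ 955 K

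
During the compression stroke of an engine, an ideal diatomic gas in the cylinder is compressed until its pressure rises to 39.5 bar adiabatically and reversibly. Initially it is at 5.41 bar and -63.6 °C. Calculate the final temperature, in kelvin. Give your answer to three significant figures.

T₂ ≈ 370 K

Adiabatic: T₂/T₁ = (P₂/P₁)^((γ−1)/γ).
For a diatomic ideal gas γ = 7/5, so (γ−1)/γ = 2/7.
T₁ = -63.6 °C = 209.5 K.
T₂ = 209.5 × (39.5/5.41)^(2/7) = 369.8 K.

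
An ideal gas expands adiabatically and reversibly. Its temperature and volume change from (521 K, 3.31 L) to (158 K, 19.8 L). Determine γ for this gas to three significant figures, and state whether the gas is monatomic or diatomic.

γ ≈ 1.67; monatomic

TV^(γ−1) = const ⇒ γ − 1 = ln(T₂/T₁) / ln(V₁/V₂).
γ = 1 + ln(158/521) / ln(3.31/19.8) = 1.667.
γ ≈ 1.67 is close to 5/3, so the gas is monatomic.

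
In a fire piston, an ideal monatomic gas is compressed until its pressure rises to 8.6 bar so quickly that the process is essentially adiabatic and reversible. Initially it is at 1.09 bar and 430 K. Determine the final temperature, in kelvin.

Along an adiabat T P^((1−γ)/γ) is constant, so T₂ = T₁ (P₂/P₁)^((γ−1)/γ).
For a monatomic ideal gas γ = 5/3, so (γ−1)/γ = 2/5.
T₂ = 430 × (8.6/1.09)^(2/5) = 982.4 K.

T₂ ≈ 982 K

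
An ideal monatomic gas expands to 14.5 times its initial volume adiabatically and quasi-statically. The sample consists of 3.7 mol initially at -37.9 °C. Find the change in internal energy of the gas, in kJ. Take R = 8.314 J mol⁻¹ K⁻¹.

ΔU ≈ -9.03 kJ

For a reversible adiabat TV^(γ−1) is constant, so T₂ = T₁ (V₁/V₂)^(γ−1).
γ = 5/3 for a monatomic ideal gas, so γ−1 = 2/3.
T₁ = -37.9 °C = 235.2 K.
T₂ = 235.2 × (1/14.5)^(2/3) = 39.56 K.
Q = 0, so ΔU = W_on_gas = nCᵥΔT with Cᵥ = R/(γ−1) = 12.47 J/(mol·K).
ΔU = 3.7 × 12.47 × (39.56 − 235.2) = -9030 J.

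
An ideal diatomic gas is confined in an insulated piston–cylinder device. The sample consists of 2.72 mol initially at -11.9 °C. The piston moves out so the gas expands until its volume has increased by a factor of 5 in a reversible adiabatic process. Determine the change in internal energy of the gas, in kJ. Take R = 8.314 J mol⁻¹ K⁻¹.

ΔU ≈ -7.01 kJ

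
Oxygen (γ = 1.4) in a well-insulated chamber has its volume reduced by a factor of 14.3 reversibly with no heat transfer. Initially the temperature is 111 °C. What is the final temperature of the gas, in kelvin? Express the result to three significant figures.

Adiabatic: T₁V₁^(γ−1) = T₂V₂^(γ−1) ⇒ T₂ = T₁ (V₁/V₂)^(γ−1).
T₁ = 111 °C = 384.1 K.
T₂ = 384.1 × 14.3^(0.4) = 1113 K.

T₂ ≈ 1110 K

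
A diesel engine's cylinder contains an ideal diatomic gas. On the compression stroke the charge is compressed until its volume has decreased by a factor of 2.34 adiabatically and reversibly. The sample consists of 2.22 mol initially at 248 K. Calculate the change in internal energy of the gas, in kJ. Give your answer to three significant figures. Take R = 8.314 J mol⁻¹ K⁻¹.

ΔU ≈ 4.63 kJ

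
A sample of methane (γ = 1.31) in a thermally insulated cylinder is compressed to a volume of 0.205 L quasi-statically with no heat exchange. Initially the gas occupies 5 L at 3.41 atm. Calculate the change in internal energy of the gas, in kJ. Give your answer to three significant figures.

ΔU ≈ 9.43 kJ

P₂ = P₁(V₁/V₂)^γ = 3.41×(5/0.205)^(1.31) = 223.9 atm.
For a reversible adiabat, W_by_gas = (P₁V₁ − P₂V₂)/(γ−1).
W_by = (345500×0.005 − 2.268×10^7×0.000205) / (0.31) = -9428 J.
Q = 0 ⇒ ΔU = −W_by = 9428 J.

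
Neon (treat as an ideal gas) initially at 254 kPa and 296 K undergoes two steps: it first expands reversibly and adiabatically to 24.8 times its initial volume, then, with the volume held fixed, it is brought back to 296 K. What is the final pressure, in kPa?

For a monatomic ideal gas γ = 5/3.
Adiabatic step (PV^γ = const): P₂ = 254×(1/24.8)^(5/3) = 1.204 kPa; T₂ = 296×(1/24.8)^(2/3) = 34.81 K.
Isochoric: P₃ = P₂(T₃/T₂) = 1.204 × (296/34.81) = 10.24 kPa.

P₃ ≈ 10.2 kPa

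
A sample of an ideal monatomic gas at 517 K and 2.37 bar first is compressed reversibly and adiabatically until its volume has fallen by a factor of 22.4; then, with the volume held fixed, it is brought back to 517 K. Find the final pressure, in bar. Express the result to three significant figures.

P₃ ≈ 53.1 bar

For a monatomic ideal gas γ = 5/3.
Adiabatic step (PV^γ = const): P₂ = 2.37×22.4^(5/3) = 421.9 bar; T₂ = 517×22.4^(2/3) = 4108 K.
Isochoric: P₃ = P₂(T₃/T₂) = 421.9 × (517/4108) = 53.09 bar.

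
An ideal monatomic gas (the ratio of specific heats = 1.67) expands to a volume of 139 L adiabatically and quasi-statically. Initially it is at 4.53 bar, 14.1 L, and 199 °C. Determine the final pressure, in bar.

Since PV^γ is constant along a reversible adiabat, P₂ = P₁ (V₁/V₂)^γ.
P₂ = 4.53 × (14.1/139)^(1.67) = 0.09919 bar.

P₂ ≈ 0.0992 bar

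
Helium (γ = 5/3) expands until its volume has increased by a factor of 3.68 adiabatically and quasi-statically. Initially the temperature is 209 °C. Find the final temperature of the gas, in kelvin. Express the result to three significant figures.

T₂ ≈ 202 K

Adiabatic: T₁V₁^(γ−1) = T₂V₂^(γ−1) ⇒ T₂ = T₁ (V₁/V₂)^(γ−1).
T₁ = 209 °C = 482.1 K.
T₂ = 482.1 × (1/3.68)^(2/3) = 202.3 K.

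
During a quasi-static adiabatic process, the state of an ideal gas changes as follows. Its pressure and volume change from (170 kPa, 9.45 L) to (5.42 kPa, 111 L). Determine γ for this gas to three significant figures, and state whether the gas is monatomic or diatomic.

γ ≈ 1.40; diatomic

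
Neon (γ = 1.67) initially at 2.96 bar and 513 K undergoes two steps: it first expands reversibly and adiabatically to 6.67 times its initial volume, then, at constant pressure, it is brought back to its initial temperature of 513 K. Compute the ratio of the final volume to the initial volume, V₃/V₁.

Adiabatic step: V₂/V₁ = 6.67; T₂ = T₁·(1/6.67)^(0.67) = 143.9 K.
Isobaric step: V₃/V₂ = T₃/T₂ = 513/143.9.
V₃/V₁ = (V₂/V₁)(V₃/V₂) = 6.67 × (513/143.9) = 23.78.

V₃/V₁ ≈ 23.8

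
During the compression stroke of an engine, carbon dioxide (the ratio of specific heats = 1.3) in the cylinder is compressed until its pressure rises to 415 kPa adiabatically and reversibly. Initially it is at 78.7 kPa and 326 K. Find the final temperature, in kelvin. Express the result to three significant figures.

Adiabatic: T₂/T₁ = (P₂/P₁)^((γ−1)/γ).
T₂ = 326 × (415/78.7)^(0.231) = 478.5 K.

T₂ ≈ 478 K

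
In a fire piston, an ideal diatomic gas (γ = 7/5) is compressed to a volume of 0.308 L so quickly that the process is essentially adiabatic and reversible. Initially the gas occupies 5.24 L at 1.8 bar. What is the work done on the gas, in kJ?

P₂ = P₁(V₁/V₂)^γ = 1.8×(5.24/0.308)^(7/5) = 95.14 bar.
For a reversible adiabat, W_by_gas = (P₁V₁ − P₂V₂)/(γ−1).
W_by = (180000×0.00524 − 9.514×10^6×0.000308) / (2/5) = -4968 J.
W_on_gas = −W_by = 4968 J.

W ≈ 4.97 kJ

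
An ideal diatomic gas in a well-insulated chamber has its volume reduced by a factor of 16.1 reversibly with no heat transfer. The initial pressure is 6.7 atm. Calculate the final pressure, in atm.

P₂ ≈ 328 atm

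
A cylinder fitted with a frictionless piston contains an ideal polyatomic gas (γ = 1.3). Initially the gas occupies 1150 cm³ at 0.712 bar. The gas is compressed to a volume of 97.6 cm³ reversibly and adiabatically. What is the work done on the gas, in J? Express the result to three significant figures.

P₂ = P₁(V₁/V₂)^γ = 0.712×(1150/97.6)^(1.3) = 17.58 bar.
For a reversible adiabat, W_by_gas = (P₁V₁ − P₂V₂)/(γ−1).
W_by = (71200×0.00115 − 1.758×10^6×9.76×10^-5) / (0.3) = -299.1 J.
W_on_gas = −W_by = 299.1 J.

W ≈ 299 J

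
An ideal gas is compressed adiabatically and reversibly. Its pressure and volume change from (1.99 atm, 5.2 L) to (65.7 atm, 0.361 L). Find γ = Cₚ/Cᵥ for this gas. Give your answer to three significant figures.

γ ≈ 1.31

PV^γ = const ⇒ γ = ln(P₂/P₁) / ln(V₁/V₂).
γ = ln(65.7/1.99) / ln(5.2/0.361) = 1.311.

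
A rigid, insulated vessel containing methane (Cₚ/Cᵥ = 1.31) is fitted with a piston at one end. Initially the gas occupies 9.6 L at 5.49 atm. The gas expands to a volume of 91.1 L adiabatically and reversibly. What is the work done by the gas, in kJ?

P₂ = P₁(V₁/V₂)^γ = 5.49×(9.6/91.1)^(1.31) = 0.288 atm.
For a reversible adiabat, W_by_gas = (P₁V₁ − P₂V₂)/(γ−1).
W_by = (556300×0.0096 − 29180×0.0911) / (0.31) = 8651 J.

W ≈ 8.65 kJ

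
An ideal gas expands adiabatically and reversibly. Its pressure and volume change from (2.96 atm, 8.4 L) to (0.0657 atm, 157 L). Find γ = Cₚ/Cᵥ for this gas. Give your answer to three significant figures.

PV^γ = const ⇒ γ = ln(P₂/P₁) / ln(V₁/V₂).
γ = ln(0.0657/2.96) / ln(8.4/157) = 1.3.

γ ≈ 1.30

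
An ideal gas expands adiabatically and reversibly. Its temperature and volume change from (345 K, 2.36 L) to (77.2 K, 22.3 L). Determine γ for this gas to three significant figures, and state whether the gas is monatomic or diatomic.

TV^(γ−1) = const ⇒ γ − 1 = ln(T₂/T₁) / ln(V₁/V₂).
γ = 1 + ln(77.2/345) / ln(2.36/22.3) = 1.667.
γ ≈ 1.67 is close to 5/3, so the gas is monatomic.

γ ≈ 1.67; monatomic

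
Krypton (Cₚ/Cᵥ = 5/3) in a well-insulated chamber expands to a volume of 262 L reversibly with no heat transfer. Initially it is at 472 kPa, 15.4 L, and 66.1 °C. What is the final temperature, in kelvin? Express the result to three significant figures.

For a reversible adiabat TV^(γ−1) is constant, so T₂ = T₁ (V₁/V₂)^(γ−1).
T₁ = 66.1 °C = 339.2 K.
T₂ = 339.2 × (15.4/262)^(2/3) = 51.29 K.

T₂ ≈ 51.3 K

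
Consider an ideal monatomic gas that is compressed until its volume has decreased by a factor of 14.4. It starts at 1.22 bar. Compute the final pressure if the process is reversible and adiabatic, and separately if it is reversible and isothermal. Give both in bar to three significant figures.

adiabatic: 104 bar; isothermal: 17.6 bar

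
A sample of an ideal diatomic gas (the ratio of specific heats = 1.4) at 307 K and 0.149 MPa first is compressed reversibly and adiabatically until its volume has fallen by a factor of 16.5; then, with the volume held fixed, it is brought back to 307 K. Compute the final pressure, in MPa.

Adiabatic step (PV^γ = const): P₂ = 0.149×16.5^(1.4) = 7.545 MPa; T₂ = 307×16.5^(0.4) = 942.2 K.
Isochoric: P₃ = P₂(T₃/T₂) = 7.545 × (307/942.2) = 2.458 MPa.

P₃ ≈ 2.46 MPa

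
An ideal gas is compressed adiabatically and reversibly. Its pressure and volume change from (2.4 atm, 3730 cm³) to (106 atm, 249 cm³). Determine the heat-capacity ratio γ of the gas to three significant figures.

PV^γ = const ⇒ γ = ln(P₂/P₁) / ln(V₁/V₂).
γ = ln(106/2.4) / ln(3730/249) = 1.399.

γ ≈ 1.40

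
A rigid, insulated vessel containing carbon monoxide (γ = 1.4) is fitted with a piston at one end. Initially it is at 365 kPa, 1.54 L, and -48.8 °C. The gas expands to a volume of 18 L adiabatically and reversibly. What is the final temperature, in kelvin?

Adiabatic: T₁V₁^(γ−1) = T₂V₂^(γ−1) ⇒ T₂ = T₁ (V₁/V₂)^(γ−1).
T₁ = -48.8 °C = 224.3 K.
T₂ = 224.3 × (1.54/18)^(0.4) = 83.91 K.

T₂ ≈ 83.9 K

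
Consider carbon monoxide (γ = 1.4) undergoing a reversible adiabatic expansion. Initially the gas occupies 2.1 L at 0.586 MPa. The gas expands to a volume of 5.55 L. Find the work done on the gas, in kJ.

W ≈ -0.991 kJ

P₂ = P₁(V₁/V₂)^γ = 0.586×(2.1/5.55)^(1.4) = 0.1503 MPa.
For a reversible adiabat, W_by_gas = (P₁V₁ − P₂V₂)/(γ−1).
W_by = (586000×0.0021 − 150300×0.00555) / (0.4) = 990.9 J.
W_on_gas = −W_by = -990.9 J.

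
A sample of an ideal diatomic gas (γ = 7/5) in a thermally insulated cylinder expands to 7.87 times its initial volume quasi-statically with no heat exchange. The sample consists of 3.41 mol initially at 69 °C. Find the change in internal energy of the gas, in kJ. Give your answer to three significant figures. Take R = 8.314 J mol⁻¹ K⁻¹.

ΔU ≈ -13.6 kJ

For a reversible adiabat TV^(γ−1) is constant, so T₂ = T₁ (V₁/V₂)^(γ−1).
T₁ = 69 °C = 342.1 K.
T₂ = 342.1 × (1/7.87)^(2/5) = 149.9 K.
Q = 0, so ΔU = W_on_gas = nCᵥΔT with Cᵥ = R/(γ−1) = 20.79 J/(mol·K).
ΔU = 3.41 × 20.79 × (149.9 − 342.1) = -13630 J.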